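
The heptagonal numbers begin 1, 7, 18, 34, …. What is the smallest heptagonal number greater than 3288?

3367

Solve n(5n−3)/2 > 3288 for integer n.
The largest n with value ≤ 3288 is 36 (since 3186 ≤ 3288 < 3367), so the first above is n = 37, value 3367.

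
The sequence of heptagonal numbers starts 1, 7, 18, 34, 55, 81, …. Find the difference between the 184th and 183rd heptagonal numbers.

Consecutive heptagonal numbers differ by 5n − 4: here 5·184 − 4 = 916.

916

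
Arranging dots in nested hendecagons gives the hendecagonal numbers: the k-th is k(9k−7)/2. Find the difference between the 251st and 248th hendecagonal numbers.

6726

251·(9·251 − 7)/2 = 282626 and 248·(9·248 − 7)/2 = 275900.
Difference: 282626 − 275900 = 6726.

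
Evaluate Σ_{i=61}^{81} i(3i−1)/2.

Σ i(3i−1)/2 = (3Σi² − Σi) / 2 over i = 61..81.
Σi = 3321 − 1830 = 1491 and Σi² = 180441 − 73810 = 106631.
(3·106631 − 1·1491) / 2 = 318402/2 = 159201.

159201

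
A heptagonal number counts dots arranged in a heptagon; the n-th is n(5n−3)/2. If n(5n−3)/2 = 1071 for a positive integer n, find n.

21

Set n(5n−3)/2 = 1071, giving 5n² − 3n − 2142 = 0.
So n = (3 + 207) / 10 = 210/10 = 21.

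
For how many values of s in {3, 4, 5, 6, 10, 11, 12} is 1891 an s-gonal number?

s = 3: P(3, 61) = 1891. ✓
s = 4: P(4, 43) = 1849 and P(4, 44) = 1936; 1891 is not s-gonal.
s = 5: P(5, 35) = 1820 and P(5, 36) = 1926; 1891 is not s-gonal.
s = 6: P(6, 31) = 1891. ✓
s = 10: P(10, 22) = 1870 and P(10, 23) = 2047; 1891 is not s-gonal.
s = 11: P(11, 20) = 1730 and P(11, 21) = 1911; 1891 is not s-gonal.
s = 12: P(12, 19) = 1729 and P(12, 20) = 1920; 1891 is not s-gonal.
Hits: s ∈ {3, 6} → 2.

2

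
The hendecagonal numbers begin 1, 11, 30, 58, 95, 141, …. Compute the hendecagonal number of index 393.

693645

393·(9·393 − 7)/2 = 393·3530/2 = 393·1765 = 693645.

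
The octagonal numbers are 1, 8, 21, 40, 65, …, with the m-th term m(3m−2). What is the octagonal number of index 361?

390241

The 361st octagonal number is n(3n−2) with n = 361.
361·(3·361 − 2) = 361·1081 = 390241.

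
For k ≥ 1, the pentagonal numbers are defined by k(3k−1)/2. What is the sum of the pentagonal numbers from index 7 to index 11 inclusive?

Σ i(3i−1)/2 = (3Σi² − Σi) / 2 over i = 7..11.
Σi = 66 − 21 = 45 and Σi² = 506 − 91 = 415.
(3·415 − 1·45) / 2 = 1200/2 = 600.

600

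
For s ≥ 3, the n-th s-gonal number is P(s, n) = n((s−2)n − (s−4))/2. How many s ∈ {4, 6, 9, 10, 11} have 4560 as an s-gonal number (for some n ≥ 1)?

s = 4: P(4, 67) = 4489 and P(4, 68) = 4624; 4560 is not s-gonal.
s = 6: P(6, 48) = 4560. ✓
s = 9: P(9, 36) = 4446 and P(9, 37) = 4699; 4560 is not s-gonal.
s = 10: P(10, 34) = 4522 and P(10, 35) = 4795; 4560 is not s-gonal.
s = 11: P(11, 32) = 4496 and P(11, 33) = 4785; 4560 is not s-gonal.
Hits: s ∈ {6} → 1.

1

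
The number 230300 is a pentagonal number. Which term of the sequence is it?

392

Set n(3n−1)/2 = 230300, giving 3n² − n − 460600 = 0.
So n = (1 + 2351) / 6 = 2352/6 = 392.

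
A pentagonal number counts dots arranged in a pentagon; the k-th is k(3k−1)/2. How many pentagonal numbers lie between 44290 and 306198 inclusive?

The n-th pentagonal number is n(3n−1)/2.
Smallest index with value ≥ 44290: n = 172 (giving 44290).
Largest index with value ≤ 306198: n = 451 (giving 304876).
Indices 172 through 451: 280 terms.

280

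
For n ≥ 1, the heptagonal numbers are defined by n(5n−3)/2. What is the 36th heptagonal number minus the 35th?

176

Consecutive heptagonal numbers differ by 5n − 4: here 5·36 − 4 = 176.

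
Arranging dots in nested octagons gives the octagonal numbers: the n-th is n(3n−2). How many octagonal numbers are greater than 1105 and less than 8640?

The n-th octagonal number is n(3n−2).
Smallest index with value > 1105: n = 20 (giving 1160).
Largest index with value < 8640: n = 53 (giving 8321).
Indices 20 through 53: 34 terms.

34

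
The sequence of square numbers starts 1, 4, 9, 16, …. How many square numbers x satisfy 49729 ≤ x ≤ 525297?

The n-th square number is n².
Smallest index with value ≥ 49729: n = 223 (giving 49729).
Largest index with value ≤ 525297: n = 724 (giving 524176).
Indices 223 through 724: 502 terms.

502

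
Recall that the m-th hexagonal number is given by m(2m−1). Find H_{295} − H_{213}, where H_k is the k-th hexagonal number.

83230

295·(2·295 − 1) = 173755 and 213·(2·213 − 1) = 90525.
Difference: 173755 − 90525 = 83230.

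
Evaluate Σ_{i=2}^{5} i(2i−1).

94

Σ i(2i−1) = 2Σi² − Σi over i = 2..5.
Σi = 15 − 1 = 14 and Σi² = 55 − 1 = 54.
2·54 − 1·14 = 94.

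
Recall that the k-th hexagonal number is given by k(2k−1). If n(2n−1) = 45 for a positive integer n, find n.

Set n(2n−1) = 45, giving 2n² − n − 45 = 0.
The discriminant is 1 + 8·45 = 361, and √361 = 19.
So n = (1 + 19) / 4 = 20/4 = 5.
Check: 5·(2·5 − 1) = 45. ✓

5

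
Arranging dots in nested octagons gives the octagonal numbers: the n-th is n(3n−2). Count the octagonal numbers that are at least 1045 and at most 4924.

22

The n-th octagonal number is n(3n−2).
Smallest index with value ≥ 1045: n = 19 (giving 1045).
Largest index with value ≤ 4924: n = 40 (giving 4720).
Indices 19 through 40: 22 terms.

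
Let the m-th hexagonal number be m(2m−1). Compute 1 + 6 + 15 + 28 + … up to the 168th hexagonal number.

Σ i(2i−1) = 2Σi² − Σi over i = 1..168.
Σi = 14196 and Σi² = 1594684.
2·1594684 − 1·14196 = 3175172.

3175172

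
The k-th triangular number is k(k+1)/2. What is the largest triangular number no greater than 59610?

59340

Solve n(n+1)/2 ≤ 59610 for integer n.
n = 344 gives 59340 ≤ 59610, while n = 345 gives 59685 > 59610; so the answer is 59340.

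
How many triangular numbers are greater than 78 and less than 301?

The n-th triangular number is n(n+1)/2.
Smallest index with value > 78: n = 13 (giving 91).
Largest index with value < 301: n = 24 (giving 300).
Indices 13 through 24: 12 terms.

12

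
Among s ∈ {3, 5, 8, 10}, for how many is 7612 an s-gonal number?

1

s = 3: P(3, 122) = 7503 and P(3, 123) = 7626; 7612 is not s-gonal.
s = 5: P(5, 71) = 7526 and P(5, 72) = 7740; 7612 is not s-gonal.
s = 8: P(8, 50) = 7400 and P(8, 51) = 7701; 7612 is not s-gonal.
s = 10: P(10, 44) = 7612. ✓
Hits: s ∈ {10} → 1.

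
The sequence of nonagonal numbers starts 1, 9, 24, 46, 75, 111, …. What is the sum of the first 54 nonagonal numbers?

Σ i(7i−5)/2 = (7Σi² − 5Σi) / 2 over i = 1..54.
Σi = 1485 and Σi² = 53955.
(7·53955 − 5·1485) / 2 = 370260/2 = 185130.

185130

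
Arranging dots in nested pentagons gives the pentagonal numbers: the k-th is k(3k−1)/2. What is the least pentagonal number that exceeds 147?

176

Solve n(3n−1)/2 > 147 for integer n.
The largest n with value ≤ 147 is 10 (since 145 ≤ 147 < 176), so the first above is n = 11, value 176.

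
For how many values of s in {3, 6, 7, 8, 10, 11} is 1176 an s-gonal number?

s = 3: P(3, 48) = 1176. ✓
s = 6: P(6, 24) = 1128 and P(6, 25) = 1225; 1176 is not s-gonal.
s = 7: P(7, 21) = 1071 and P(7, 22) = 1177; 1176 is not s-gonal.
s = 8: P(8, 20) = 1160 and P(8, 21) = 1281; 1176 is not s-gonal.
s = 10: P(10, 17) = 1105 and P(10, 18) = 1242; 1176 is not s-gonal.
s = 11: P(11, 16) = 1096 and P(11, 17) = 1241; 1176 is not s-gonal.
Hits: s ∈ {3} → 1.

1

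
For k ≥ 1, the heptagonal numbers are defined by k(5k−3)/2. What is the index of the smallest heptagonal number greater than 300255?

Solve n(5n−3)/2 > 300255 for integer n.
The largest n with value ≤ 300255 is 346 (since 298771 ≤ 300255 < 300502), so the first above is n = 347, value 300502.

347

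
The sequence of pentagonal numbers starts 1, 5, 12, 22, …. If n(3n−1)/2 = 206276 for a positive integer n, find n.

Set n(3n−1)/2 = 206276, giving 3n² − n − 412552 = 0.
So n = (1 + 2225) / 6 = 2226/6 = 371.

371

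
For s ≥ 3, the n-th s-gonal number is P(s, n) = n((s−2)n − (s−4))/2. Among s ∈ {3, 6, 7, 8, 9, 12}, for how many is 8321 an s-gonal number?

1

s = 3: P(3, 128) = 8256 and P(3, 129) = 8385; 8321 is not s-gonal.
s = 6: P(6, 64) = 8128 and P(6, 65) = 8385; 8321 is not s-gonal.
s = 7: P(7, 57) = 8037 and P(7, 58) = 8323; 8321 is not s-gonal.
s = 8: P(8, 53) = 8321. ✓
s = 9: P(9, 49) = 8281 and P(9, 50) = 8625; 8321 is not s-gonal.
s = 12: P(12, 41) = 8241 and P(12, 42) = 8652; 8321 is not s-gonal.
Hits: s ∈ {8} → 1.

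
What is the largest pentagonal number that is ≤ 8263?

8177

Solve n(3n−1)/2 ≤ 8263 for integer n.
n = 74 gives 8177 ≤ 8263, while n = 75 gives 8400 > 8263; so the answer is 8177.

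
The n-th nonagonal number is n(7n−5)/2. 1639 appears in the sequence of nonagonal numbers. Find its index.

Set n(7n−5)/2 = 1639, giving 7n² − 5n − 3278 = 0.
The discriminant is 25 + 56·1639 = 91809, and √91809 = 303.
So n = (5 + 303) / 14 = 308/14 = 22.

22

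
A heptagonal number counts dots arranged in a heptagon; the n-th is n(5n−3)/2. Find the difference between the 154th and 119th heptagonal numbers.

23835

154·(5·154 − 3)/2 = 59059 and 119·(5·119 − 3)/2 = 35224.
Difference: 59059 − 35224 = 23835.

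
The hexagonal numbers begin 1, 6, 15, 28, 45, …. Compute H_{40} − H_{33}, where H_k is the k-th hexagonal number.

1015

40·(2·40 − 1) = 3160 and 33·(2·33 − 1) = 2145.
Difference: 3160 − 2145 = 1015.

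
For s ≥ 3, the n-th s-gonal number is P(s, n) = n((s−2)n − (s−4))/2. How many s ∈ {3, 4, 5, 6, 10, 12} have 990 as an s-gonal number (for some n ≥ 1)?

1

s = 3: P(3, 44) = 990. ✓
s = 4: P(4, 31) = 961 and P(4, 32) = 1024; 990 is not s-gonal.
s = 5: P(5, 25) = 925 and P(5, 26) = 1001; 990 is not s-gonal.
s = 6: P(6, 22) = 946 and P(6, 23) = 1035; 990 is not s-gonal.
s = 10: P(10, 16) = 976 and P(10, 17) = 1105; 990 is not s-gonal.
s = 12: P(12, 14) = 924 and P(12, 15) = 1065; 990 is not s-gonal.
Hits: s ∈ {3} → 1.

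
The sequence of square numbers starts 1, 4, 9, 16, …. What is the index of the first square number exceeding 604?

Solve n² > 604 for integer n.
The largest n with value ≤ 604 is 24 (since 576 ≤ 604 < 625), so the first above is n = 25, value 625.

25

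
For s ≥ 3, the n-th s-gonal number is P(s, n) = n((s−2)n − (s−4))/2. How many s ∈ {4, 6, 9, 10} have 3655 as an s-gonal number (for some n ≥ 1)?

s = 4: P(4, 60) = 3600 and P(4, 61) = 3721; 3655 is not s-gonal.
s = 6: P(6, 43) = 3655. ✓
s = 9: P(9, 32) = 3504 and P(9, 33) = 3729; 3655 is not s-gonal.
s = 10: P(10, 30) = 3510 and P(10, 31) = 3751; 3655 is not s-gonal.
Hits: s ∈ {6} → 1.

1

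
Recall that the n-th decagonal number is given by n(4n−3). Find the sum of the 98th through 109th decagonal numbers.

511034

Σ i(4i−3) = 4Σi² − 3Σi over i = 98..109.
Σi = 5995 − 4753 = 1242 and Σi² = 437635 − 308945 = 128690.
4·128690 − 3·1242 = 511034.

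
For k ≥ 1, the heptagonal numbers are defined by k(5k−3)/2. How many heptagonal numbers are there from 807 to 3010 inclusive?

17

The n-th heptagonal number is n(5n−3)/2.
Smallest index with value ≥ 807: n = 19 (giving 874).
Largest index with value ≤ 3010: n = 35 (giving 3010).
Indices 19 through 35: 17 terms.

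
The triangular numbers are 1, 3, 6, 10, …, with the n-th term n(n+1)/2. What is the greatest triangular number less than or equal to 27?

Solve n(n+1)/2 ≤ 27 for integer n.
n = 6 gives 21 ≤ 27, while n = 7 gives 28 > 27; so the answer is 21.

21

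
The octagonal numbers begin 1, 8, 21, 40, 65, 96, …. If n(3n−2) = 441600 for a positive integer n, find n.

Set n(3n−2) = 441600, giving 3n² − 2n − 441600 = 0.
So n = (2 + 2302) / 6 = 2304/6 = 384.

384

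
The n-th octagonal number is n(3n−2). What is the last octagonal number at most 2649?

Solve n(3n−2) ≤ 2649 for integer n.
n = 30 gives 2640 ≤ 2649, while n = 31 gives 2821 > 2649; so the answer is 2640.

2640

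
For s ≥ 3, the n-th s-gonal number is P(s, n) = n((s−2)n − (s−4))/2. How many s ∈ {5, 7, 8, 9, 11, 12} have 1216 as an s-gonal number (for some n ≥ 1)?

s = 5: P(5, 28) = 1162 and P(5, 29) = 1247; 1216 is not s-gonal.
s = 7: P(7, 22) = 1177 and P(7, 23) = 1288; 1216 is not s-gonal.
s = 8: P(8, 20) = 1160 and P(8, 21) = 1281; 1216 is not s-gonal.
s = 9: P(9, 19) = 1216. ✓
s = 11: P(11, 16) = 1096 and P(11, 17) = 1241; 1216 is not s-gonal.
s = 12: P(12, 16) = 1216. ✓
Hits: s ∈ {9, 12} → 2.

2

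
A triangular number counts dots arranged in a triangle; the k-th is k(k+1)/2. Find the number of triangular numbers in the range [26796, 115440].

The n-th triangular number is n(n+1)/2.
Smallest index with value ≥ 26796: n = 231 (giving 26796).
Largest index with value ≤ 115440: n = 480 (giving 115440).
Indices 231 through 480: 250 terms.

250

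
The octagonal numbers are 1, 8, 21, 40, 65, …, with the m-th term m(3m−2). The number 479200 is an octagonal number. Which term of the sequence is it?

Set n(3n−2) = 479200, giving 3n² − 2n − 479200 = 0.
The discriminant is 4 + 12·479200 = 5750404, and √5750404 = 2398.
So n = (2 + 2398) / 6 = 2400/6 = 400.
Check: 400·(3·400 − 2) = 479200. ✓

400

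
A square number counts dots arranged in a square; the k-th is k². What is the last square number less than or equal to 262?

Solve n² ≤ 262 for integer n.
n = 16 gives 256 ≤ 262, while n = 17 gives 289 > 262; so the answer is 256.

256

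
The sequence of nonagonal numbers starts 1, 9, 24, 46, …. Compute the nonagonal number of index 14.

14·(7·14 − 5)/2 = 14·93/2 = 651.

651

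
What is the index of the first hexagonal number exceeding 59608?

Solve n(2n−1) > 59608 for integer n.
The largest n with value ≤ 59608 is 172 (since 58996 ≤ 59608 < 59685), so the first above is n = 173, value 59685.

173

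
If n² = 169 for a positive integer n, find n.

13

We need n² = 169, so n = √169 = 13.
Check: 13² = 169. ✓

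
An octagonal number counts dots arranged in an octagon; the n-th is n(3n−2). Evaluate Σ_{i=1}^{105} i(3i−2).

Σ i(3i−2) = 3Σi² − 2Σi over i = 1..105.
Σi = 5565 and Σi² = 391405.
3·391405 − 2·5565 = 1163085.

1163085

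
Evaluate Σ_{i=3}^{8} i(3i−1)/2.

Σ i(3i−1)/2 = (3Σi² − Σi) / 2 over i = 3..8.
Σi = 36 − 3 = 33 and Σi² = 204 − 5 = 199.
(3·199 − 1·33) / 2 = 564/2 = 282.

282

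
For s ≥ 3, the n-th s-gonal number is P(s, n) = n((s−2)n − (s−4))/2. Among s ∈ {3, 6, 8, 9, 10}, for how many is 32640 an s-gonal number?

s = 3: P(3, 255) = 32640. ✓
s = 6: P(6, 128) = 32640. ✓
s = 8: P(8, 104) = 32240 and P(8, 105) = 32865; 32640 is not s-gonal.
s = 9: P(9, 96) = 32016 and P(9, 97) = 32689; 32640 is not s-gonal.
s = 10: P(10, 90) = 32130 and P(10, 91) = 32851; 32640 is not s-gonal.
Hits: s ∈ {3, 6} → 2.

2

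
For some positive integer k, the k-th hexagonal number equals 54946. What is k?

Set n(2n−1) = 54946, giving 2n² − n − 54946 = 0.
The discriminant is 1 + 8·54946 = 439569, and √439569 = 663.
So n = (1 + 663) / 4 = 664/4 = 166.

166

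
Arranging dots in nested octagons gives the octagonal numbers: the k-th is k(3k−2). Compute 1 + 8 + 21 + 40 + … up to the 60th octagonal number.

217770

Σ i(3i−2) = 3Σi² − 2Σi over i = 1..60.
Σi = 1830 and Σi² = 73810.
3·73810 − 2·1830 = 217770.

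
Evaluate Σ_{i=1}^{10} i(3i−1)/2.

Σ i(3i−1)/2 = (3Σi² − Σi) / 2 over i = 1..10.
Σi = 55 and Σi² = 385.
(3·385 − 1·55) / 2 = 1100/2 = 550.

550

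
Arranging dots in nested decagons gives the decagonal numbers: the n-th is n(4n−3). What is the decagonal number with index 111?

48951

The 111th decagonal number is n(4n−3) with n = 111.
111·(4·111 − 3) = 111·441 = 48951.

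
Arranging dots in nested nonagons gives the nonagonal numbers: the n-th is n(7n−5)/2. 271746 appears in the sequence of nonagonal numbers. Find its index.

Set n(7n−5)/2 = 271746, giving 7n² − 5n − 543492 = 0.
The discriminant is 25 + 56·271746 = 15217801, and √15217801 = 3901.
So n = (5 + 3901) / 14 = 3906/14 = 279.

279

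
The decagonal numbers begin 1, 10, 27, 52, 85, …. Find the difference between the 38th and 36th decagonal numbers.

38·(4·38 − 3) = 5662 and 36·(4·36 − 3) = 5076.
Difference: 5662 − 5076 = 586.

586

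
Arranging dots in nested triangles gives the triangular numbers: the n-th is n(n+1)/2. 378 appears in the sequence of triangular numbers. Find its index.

27

Set n(n+1)/2 = 378, giving n² + n − 756 = 0.
So n = (-1 + 55) / 2 = 54/2 = 27.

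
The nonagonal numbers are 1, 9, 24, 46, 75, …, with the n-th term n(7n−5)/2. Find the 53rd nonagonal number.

The 53rd nonagonal number is n(7n−5)/2 with n = 53.
53·(7·53 − 5)/2 = 53·366/2 = 53·183 = 9699.

9699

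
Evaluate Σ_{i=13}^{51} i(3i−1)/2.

66690

Σ i(3i−1)/2 = (3Σi² − Σi) / 2 over i = 13..51.
Σi = 1326 − 78 = 1248 and Σi² = 45526 − 650 = 44876.
(3·44876 − 1·1248) / 2 = 133380/2 = 66690.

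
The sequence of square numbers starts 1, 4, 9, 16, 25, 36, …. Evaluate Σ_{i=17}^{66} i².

Σ_{i=17}^{66} i² = 98021 − 1496 = 96525.

96525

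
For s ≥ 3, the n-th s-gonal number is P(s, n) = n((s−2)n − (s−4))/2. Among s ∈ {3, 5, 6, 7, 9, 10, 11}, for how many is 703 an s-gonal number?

s = 3: P(3, 37) = 703. ✓
s = 5: P(5, 21) = 651 and P(5, 22) = 715; 703 is not s-gonal.
s = 6: P(6, 19) = 703. ✓
s = 7: P(7, 17) = 697 and P(7, 18) = 783; 703 is not s-gonal.
s = 9: P(9, 14) = 651 and P(9, 15) = 750; 703 is not s-gonal.
s = 10: P(10, 13) = 637 and P(10, 14) = 742; 703 is not s-gonal.
s = 11: P(11, 12) = 606 and P(11, 13) = 715; 703 is not s-gonal.
Hits: s ∈ {3, 6} → 2.

2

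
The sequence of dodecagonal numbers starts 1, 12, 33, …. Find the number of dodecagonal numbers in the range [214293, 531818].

119

The n-th dodecagonal number is n(5n−4).
Smallest index with value ≥ 214293: n = 208 (giving 215488).
Largest index with value ≤ 531818: n = 326 (giving 530076).
Indices 208 through 326: 119 terms.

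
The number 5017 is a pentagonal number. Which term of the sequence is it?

Set n(3n−1)/2 = 5017, giving 3n² − n − 10034 = 0.
The discriminant is 1 + 24·5017 = 120409, and √120409 = 347.
So n = (1 + 347) / 6 = 348/6 = 58.

58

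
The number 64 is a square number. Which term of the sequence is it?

8

We need n² = 64, so n = √64 = 8.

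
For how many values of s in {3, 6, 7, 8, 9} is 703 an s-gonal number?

2

s = 3: P(3, 37) = 703. ✓
s = 6: P(6, 19) = 703. ✓
s = 7: P(7, 17) = 697 and P(7, 18) = 783; 703 is not s-gonal.
s = 8: P(8, 15) = 645 and P(8, 16) = 736; 703 is not s-gonal.
s = 9: P(9, 14) = 651 and P(9, 15) = 750; 703 is not s-gonal.
Hits: s ∈ {3, 6} → 2.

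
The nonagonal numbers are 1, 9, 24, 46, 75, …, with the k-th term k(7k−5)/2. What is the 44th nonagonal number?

6666

The 44th nonagonal number is n(7n−5)/2 with n = 44.
44·(7·44 − 5)/2 = 44·303/2 = 6666.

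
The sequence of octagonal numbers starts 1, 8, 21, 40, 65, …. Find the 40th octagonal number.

4720

The 40th octagonal number is n(3n−2) with n = 40.
40·(3·40 − 2) = 40·118 = 4720.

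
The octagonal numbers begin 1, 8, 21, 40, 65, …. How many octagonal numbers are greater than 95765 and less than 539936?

245

The n-th octagonal number is n(3n−2).
Smallest index with value > 95765: n = 180 (giving 96840).
Largest index with value < 539936: n = 424 (giving 538480).
Indices 180 through 424: 245 terms.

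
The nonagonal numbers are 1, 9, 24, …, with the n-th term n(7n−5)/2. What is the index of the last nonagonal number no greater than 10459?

55

Solve n(7n−5)/2 ≤ 10459 for integer n.
n = 55 gives 10450 ≤ 10459, while n = 56 gives 10836 > 10459; so the answer is index 55.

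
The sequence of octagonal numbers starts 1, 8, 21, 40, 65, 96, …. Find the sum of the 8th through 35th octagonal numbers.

43106

Σ i(3i−2) = 3Σi² − 2Σi over i = 8..35.
Σi = 630 − 28 = 602 and Σi² = 14910 − 140 = 14770.
3·14770 − 2·602 = 43106.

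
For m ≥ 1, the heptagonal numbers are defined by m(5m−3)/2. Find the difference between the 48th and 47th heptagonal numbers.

236

Consecutive heptagonal numbers differ by 5n − 4: here 5·48 − 4 = 236.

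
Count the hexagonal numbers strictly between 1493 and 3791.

The n-th hexagonal number is n(2n−1).
Smallest index with value > 1493: n = 28 (giving 1540).
Largest index with value < 3791: n = 43 (giving 3655).
Indices 28 through 43: 16 terms.

16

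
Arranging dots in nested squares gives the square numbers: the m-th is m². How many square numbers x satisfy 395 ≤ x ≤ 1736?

22

The n-th square number is n².
Smallest index with value ≥ 395: n = 20 (giving 400).
Largest index with value ≤ 1736: n = 41 (giving 1681).
Indices 20 through 41: 22 terms.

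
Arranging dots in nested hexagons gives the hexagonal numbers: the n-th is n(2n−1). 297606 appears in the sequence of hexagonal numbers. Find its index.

386

Set n(2n−1) = 297606, giving 2n² − n − 297606 = 0.
So n = (1 + 1543) / 4 = 1544/4 = 386.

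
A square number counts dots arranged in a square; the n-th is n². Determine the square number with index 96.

96² = 9216.

9216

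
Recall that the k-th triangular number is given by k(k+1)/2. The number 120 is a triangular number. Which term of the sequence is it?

Set n(n+1)/2 = 120, giving n² + n − 240 = 0.
So n = (-1 + 31) / 2 = 30/2 = 15.

15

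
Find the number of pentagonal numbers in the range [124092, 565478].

327

The n-th pentagonal number is n(3n−1)/2.
Smallest index with value ≥ 124092: n = 288 (giving 124272).
Largest index with value ≤ 565478: n = 614 (giving 565187).
Indices 288 through 614: 327 terms.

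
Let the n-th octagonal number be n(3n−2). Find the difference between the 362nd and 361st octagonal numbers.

2167

Consecutive octagonal numbers differ by 6n − 5: here 6·362 − 5 = 2167.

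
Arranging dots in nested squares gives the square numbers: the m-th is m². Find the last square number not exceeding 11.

Solve n² ≤ 11 for integer n.
n = 3 gives 9 ≤ 11, while n = 4 gives 16 > 11; so the answer is 9.

9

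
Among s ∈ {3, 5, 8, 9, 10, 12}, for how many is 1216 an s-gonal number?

2

s = 3: P(3, 48) = 1176 and P(3, 49) = 1225; 1216 is not s-gonal.
s = 5: P(5, 28) = 1162 and P(5, 29) = 1247; 1216 is not s-gonal.
s = 8: P(8, 20) = 1160 and P(8, 21) = 1281; 1216 is not s-gonal.
s = 9: P(9, 19) = 1216. ✓
s = 10: P(10, 17) = 1105 and P(10, 18) = 1242; 1216 is not s-gonal.
s = 12: P(12, 16) = 1216. ✓
Hits: s ∈ {9, 12} → 2.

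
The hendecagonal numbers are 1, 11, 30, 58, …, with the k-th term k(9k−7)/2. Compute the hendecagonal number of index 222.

221001

The 222nd hendecagonal number is n(9n−7)/2 with n = 222.
222·(9·222 − 7)/2 = 222·1991/2 = 221001.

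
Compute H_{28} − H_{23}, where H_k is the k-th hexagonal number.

28·(2·28 − 1) = 1540 and 23·(2·23 − 1) = 1035.
Difference: 1540 − 1035 = 505.

505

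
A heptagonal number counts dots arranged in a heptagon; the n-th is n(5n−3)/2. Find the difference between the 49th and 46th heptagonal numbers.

49·(5·49 − 3)/2 = 5929 and 46·(5·46 − 3)/2 = 5221.
Difference: 5929 − 5221 = 708.

708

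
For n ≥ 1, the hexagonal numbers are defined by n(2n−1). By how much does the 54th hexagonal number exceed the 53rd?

213

Consecutive hexagonal numbers differ by 4n − 3: here 4·54 − 3 = 213.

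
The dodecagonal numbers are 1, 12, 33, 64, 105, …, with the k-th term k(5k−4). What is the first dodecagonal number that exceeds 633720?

Solve n(5n−4) > 633720 for integer n.
The largest n with value ≤ 633720 is 356 (since 632256 ≤ 633720 < 635817), so the first above is n = 357, value 635817.

635817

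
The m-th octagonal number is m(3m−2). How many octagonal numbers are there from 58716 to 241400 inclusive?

144

The n-th octagonal number is n(3n−2).
Smallest index with value ≥ 58716: n = 141 (giving 59361).
Largest index with value ≤ 241400: n = 284 (giving 241400).
Indices 141 through 284: 144 terms.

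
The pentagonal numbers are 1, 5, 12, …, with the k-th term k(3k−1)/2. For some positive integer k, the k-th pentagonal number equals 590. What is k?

Set n(3n−1)/2 = 590, giving 3n² − n − 1180 = 0.
So n = (1 + 119) / 6 = 120/6 = 20.
Check: 20·(3·20 − 1)/2 = 590. ✓

20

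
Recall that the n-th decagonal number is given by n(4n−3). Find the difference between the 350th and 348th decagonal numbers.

5578

350·(4·350 − 3) = 488950 and 348·(4·348 − 3) = 483372.
Difference: 488950 − 483372 = 5578.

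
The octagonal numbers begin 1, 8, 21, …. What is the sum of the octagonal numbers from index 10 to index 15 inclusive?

Σ i(3i−2) = 3Σi² − 2Σi over i = 10..15.
Σi = 120 − 45 = 75 and Σi² = 1240 − 285 = 955.
3·955 − 2·75 = 2715.

2715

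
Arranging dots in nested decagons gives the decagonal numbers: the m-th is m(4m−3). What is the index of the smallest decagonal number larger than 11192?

Solve n(4n−3) > 11192 for integer n.
The largest n with value ≤ 11192 is 53 (since 11077 ≤ 11192 < 11502), so the first above is n = 54, value 11502.

54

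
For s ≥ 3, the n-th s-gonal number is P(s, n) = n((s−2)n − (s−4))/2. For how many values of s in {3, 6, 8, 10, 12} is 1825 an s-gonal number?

1

s = 3: P(3, 59) = 1770 and P(3, 60) = 1830; 1825 is not s-gonal.
s = 6: P(6, 30) = 1770 and P(6, 31) = 1891; 1825 is not s-gonal.
s = 8: P(8, 25) = 1825. ✓
s = 10: P(10, 21) = 1701 and P(10, 22) = 1870; 1825 is not s-gonal.
s = 12: P(12, 19) = 1729 and P(12, 20) = 1920; 1825 is not s-gonal.
Hits: s ∈ {8} → 1.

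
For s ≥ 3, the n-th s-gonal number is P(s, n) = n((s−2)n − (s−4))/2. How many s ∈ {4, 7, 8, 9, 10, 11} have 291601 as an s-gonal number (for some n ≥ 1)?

1

s = 4: P(4, 540) = 291600 and P(4, 541) = 292681; 291601 is not s-gonal.
s = 7: P(7, 341) = 290191 and P(7, 342) = 291897; 291601 is not s-gonal.
s = 8: P(8, 312) = 291408 and P(8, 313) = 293281; 291601 is not s-gonal.
s = 9: P(9, 289) = 291601. ✓
s = 10: P(10, 270) = 290790 and P(10, 271) = 292951; 291601 is not s-gonal.
s = 11: P(11, 254) = 289433 and P(11, 255) = 291720; 291601 is not s-gonal.
Hits: s ∈ {9} → 1.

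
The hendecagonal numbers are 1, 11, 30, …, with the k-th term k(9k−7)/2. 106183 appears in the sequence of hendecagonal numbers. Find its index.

Set n(9n−7)/2 = 106183, giving 9n² − 7n − 212366 = 0.
So n = (7 + 2765) / 18 = 2772/18 = 154.

154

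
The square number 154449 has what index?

We need n² = 154449, so n = √154449 = 393.

393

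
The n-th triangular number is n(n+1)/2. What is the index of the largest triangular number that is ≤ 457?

29

Solve n(n+1)/2 ≤ 457 for integer n.
n = 29 gives 435 ≤ 457, while n = 30 gives 465 > 457; so the answer is index 29.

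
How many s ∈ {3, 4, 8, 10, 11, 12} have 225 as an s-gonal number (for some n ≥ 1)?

s = 3: P(3, 20) = 210 and P(3, 21) = 231; 225 is not s-gonal.
s = 4: P(4, 15) = 225. ✓
s = 8: P(8, 9) = 225. ✓
s = 10: P(10, 7) = 175 and P(10, 8) = 232; 225 is not s-gonal.
s = 11: P(11, 7) = 196 and P(11, 8) = 260; 225 is not s-gonal.
s = 12: P(12, 7) = 217 and P(12, 8) = 288; 225 is not s-gonal.
Hits: s ∈ {4, 8} → 2.

2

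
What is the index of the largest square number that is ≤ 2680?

Solve n² ≤ 2680 for integer n.
n = 51 gives 2601 ≤ 2680, while n = 52 gives 2704 > 2680; so the answer is index 51.

51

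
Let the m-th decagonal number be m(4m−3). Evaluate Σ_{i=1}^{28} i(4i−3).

29638

Σ i(4i−3) = 4Σi² − 3Σi over i = 1..28.
Σi = 406 and Σi² = 7714.
4·7714 − 3·406 = 29638.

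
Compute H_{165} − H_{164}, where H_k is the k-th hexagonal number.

657

Consecutive hexagonal numbers differ by 4n − 3: here 4·165 − 3 = 657.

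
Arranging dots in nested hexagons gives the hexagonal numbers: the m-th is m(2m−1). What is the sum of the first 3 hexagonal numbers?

Σ i(2i−1) = 2Σi² − Σi over i = 1..3.
Σi = 6 and Σi² = 14.
2·14 − 1·6 = 22.

22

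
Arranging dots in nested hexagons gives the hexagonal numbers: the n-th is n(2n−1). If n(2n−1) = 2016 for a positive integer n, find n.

32

Set n(2n−1) = 2016, giving 2n² − n − 2016 = 0.
The discriminant is 1 + 8·2016 = 16129, and √16129 = 127.
So n = (1 + 127) / 4 = 128/4 = 32.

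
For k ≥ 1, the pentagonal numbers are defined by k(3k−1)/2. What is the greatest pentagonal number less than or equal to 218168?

217551

Solve n(3n−1)/2 ≤ 218168 for integer n.
n = 381 gives 217551 ≤ 218168, while n = 382 gives 218695 > 218168; so the answer is 217551.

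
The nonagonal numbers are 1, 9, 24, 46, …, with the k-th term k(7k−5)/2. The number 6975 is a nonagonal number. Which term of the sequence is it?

Set n(7n−5)/2 = 6975, giving 7n² − 5n − 13950 = 0.
The discriminant is 25 + 56·6975 = 390625, and √390625 = 625.
So n = (5 + 625) / 14 = 630/14 = 45.

45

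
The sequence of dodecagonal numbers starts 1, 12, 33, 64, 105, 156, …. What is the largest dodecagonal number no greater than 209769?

209305

Solve n(5n−4) ≤ 209769 for integer n.
n = 205 gives 209305 ≤ 209769, while n = 206 gives 211356 > 209769; so the answer is 209305.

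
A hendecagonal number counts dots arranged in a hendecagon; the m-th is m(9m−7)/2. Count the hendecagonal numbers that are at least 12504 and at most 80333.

81

The n-th hendecagonal number is n(9n−7)/2.
Smallest index with value ≥ 12504: n = 54 (giving 12933).
Largest index with value ≤ 80333: n = 134 (giving 80333).
Indices 54 through 134: 81 terms.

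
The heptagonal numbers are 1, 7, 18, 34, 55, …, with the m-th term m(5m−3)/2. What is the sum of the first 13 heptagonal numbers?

Σ i(5i−3)/2 = (5Σi² − 3Σi) / 2 over i = 1..13.
Σi = 91 and Σi² = 819.
(5·819 − 3·91) / 2 = 3822/2 = 1911.

1911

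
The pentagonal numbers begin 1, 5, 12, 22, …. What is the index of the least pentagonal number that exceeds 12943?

Solve n(3n−1)/2 > 12943 for integer n.
The largest n with value ≤ 12943 is 93 (since 12927 ≤ 12943 < 13207), so the first above is n = 94, value 13207.

94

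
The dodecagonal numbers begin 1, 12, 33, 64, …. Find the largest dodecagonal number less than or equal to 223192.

221761

Solve n(5n−4) ≤ 223192 for integer n.
n = 211 gives 221761 ≤ 223192, while n = 212 gives 223872 > 223192; so the answer is 221761.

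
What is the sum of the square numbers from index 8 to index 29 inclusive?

Σ_{i=8}^{29} i² = 8555 − 140 = 8415.

8415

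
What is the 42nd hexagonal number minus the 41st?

Consecutive hexagonal numbers differ by 4n − 3: here 4·42 − 3 = 165.

165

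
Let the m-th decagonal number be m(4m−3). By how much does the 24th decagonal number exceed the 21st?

531

24·(4·24 − 3) = 2232 and 21·(4·21 − 3) = 1701.
Difference: 2232 − 1701 = 531.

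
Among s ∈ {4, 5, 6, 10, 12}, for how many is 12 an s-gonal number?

2

s = 4: P(4, 3) = 9 and P(4, 4) = 16; 12 is not s-gonal.
s = 5: P(5, 3) = 12. ✓
s = 6: P(6, 2) = 6 and P(6, 3) = 15; 12 is not s-gonal.
s = 10: P(10, 2) = 10 and P(10, 3) = 27; 12 is not s-gonal.
s = 12: P(12, 2) = 12. ✓
Hits: s ∈ {5, 12} → 2.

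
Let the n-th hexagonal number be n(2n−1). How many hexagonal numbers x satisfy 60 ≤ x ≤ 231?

6

The n-th hexagonal number is n(2n−1).
Smallest index with value ≥ 60: n = 6 (giving 66).
Largest index with value ≤ 231: n = 11 (giving 231).
Indices 6 through 11: 6 terms.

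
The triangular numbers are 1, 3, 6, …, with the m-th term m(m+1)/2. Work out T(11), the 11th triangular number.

The 11th triangular number is n(n+1)/2 with n = 11.
11·12/2 = 132/2 = 66.

66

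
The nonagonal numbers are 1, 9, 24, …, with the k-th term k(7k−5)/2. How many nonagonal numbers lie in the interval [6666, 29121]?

48

The n-th nonagonal number is n(7n−5)/2.
Smallest index with value ≥ 6666: n = 44 (giving 6666).
Largest index with value ≤ 29121: n = 91 (giving 28756).
Indices 44 through 91: 48 terms.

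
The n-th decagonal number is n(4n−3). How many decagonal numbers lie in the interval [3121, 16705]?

37

The n-th decagonal number is n(4n−3).
Smallest index with value ≥ 3121: n = 29 (giving 3277).
Largest index with value ≤ 16705: n = 65 (giving 16705).
Indices 29 through 65: 37 terms.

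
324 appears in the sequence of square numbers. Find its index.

We need n² = 324, so n = √324 = 18.

18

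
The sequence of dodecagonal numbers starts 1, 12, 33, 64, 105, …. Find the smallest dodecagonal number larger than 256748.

259008

Solve n(5n−4) > 256748 for integer n.
The largest n with value ≤ 256748 is 227 (since 256737 ≤ 256748 < 259008), so the first above is n = 228, value 259008.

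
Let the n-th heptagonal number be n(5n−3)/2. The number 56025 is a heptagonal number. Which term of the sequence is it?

Set n(5n−3)/2 = 56025, giving 5n² − 3n − 112050 = 0.
The discriminant is 9 + 40·56025 = 2241009, and √2241009 = 1497.
So n = (3 + 1497) / 10 = 1500/10 = 150.

150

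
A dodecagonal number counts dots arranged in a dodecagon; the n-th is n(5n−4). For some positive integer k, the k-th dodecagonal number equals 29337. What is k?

Set n(5n−4) = 29337, giving 5n² − 4n − 29337 = 0.
So n = (4 + 766) / 10 = 770/10 = 77.

77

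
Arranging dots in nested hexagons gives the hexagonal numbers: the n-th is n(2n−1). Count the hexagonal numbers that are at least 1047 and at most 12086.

The n-th hexagonal number is n(2n−1).
Smallest index with value ≥ 1047: n = 24 (giving 1128).
Largest index with value ≤ 12086: n = 77 (giving 11781).
Indices 24 through 77: 54 terms.

54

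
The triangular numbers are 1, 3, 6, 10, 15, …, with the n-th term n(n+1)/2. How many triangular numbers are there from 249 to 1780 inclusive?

The n-th triangular number is n(n+1)/2.
Smallest index with value ≥ 249: n = 22 (giving 253).
Largest index with value ≤ 1780: n = 59 (giving 1770).
Indices 22 through 59: 38 terms.

38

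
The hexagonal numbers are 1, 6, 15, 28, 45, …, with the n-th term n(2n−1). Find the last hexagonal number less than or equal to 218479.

217470

Solve n(2n−1) ≤ 218479 for integer n.
n = 330 gives 217470 ≤ 218479, while n = 331 gives 218791 > 218479; so the answer is 217470.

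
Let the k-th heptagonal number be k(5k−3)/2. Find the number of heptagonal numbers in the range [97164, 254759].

The n-th heptagonal number is n(5n−3)/2.
Smallest index with value ≥ 97164: n = 198 (giving 97713).
Largest index with value ≤ 254759: n = 319 (giving 253924).
Indices 198 through 319: 122 terms.

122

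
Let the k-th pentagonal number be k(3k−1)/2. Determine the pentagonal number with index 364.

198562

364·(3·364 − 1)/2 = 364·1091/2 = 198562.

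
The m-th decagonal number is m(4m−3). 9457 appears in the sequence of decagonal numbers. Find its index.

49

Set n(4n−3) = 9457, giving 4n² − 3n − 9457 = 0.
So n = (3 + 389) / 8 = 392/8 = 49.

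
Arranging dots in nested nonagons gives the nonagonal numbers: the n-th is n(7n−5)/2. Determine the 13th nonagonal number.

The 13th nonagonal number is n(7n−5)/2 with n = 13.
13·(7·13 − 5)/2 = 13·86/2 = 13·43 = 559.

559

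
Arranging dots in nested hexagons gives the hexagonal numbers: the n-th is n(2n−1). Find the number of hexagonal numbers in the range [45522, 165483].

The n-th hexagonal number is n(2n−1).
Smallest index with value ≥ 45522: n = 152 (giving 46056).
Largest index with value ≤ 165483: n = 287 (giving 164451).
Indices 152 through 287: 136 terms.

136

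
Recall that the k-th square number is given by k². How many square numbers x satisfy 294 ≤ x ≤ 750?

10

The n-th square number is n².
Smallest index with value ≥ 294: n = 18 (giving 324).
Largest index with value ≤ 750: n = 27 (giving 729).
Indices 18 through 27: 10 terms.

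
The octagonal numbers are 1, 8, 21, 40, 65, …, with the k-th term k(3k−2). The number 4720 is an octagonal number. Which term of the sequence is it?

Set n(3n−2) = 4720, giving 3n² − 2n − 4720 = 0.
The discriminant is 4 + 12·4720 = 56644, and √56644 = 238.
So n = (2 + 238) / 6 = 240/6 = 40.

40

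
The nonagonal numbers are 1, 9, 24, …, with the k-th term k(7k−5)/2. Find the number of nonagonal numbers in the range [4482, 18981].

38

The n-th nonagonal number is n(7n−5)/2.
Smallest index with value ≥ 4482: n = 37 (giving 4699).
Largest index with value ≤ 18981: n = 74 (giving 18981).
Indices 37 through 74: 38 terms.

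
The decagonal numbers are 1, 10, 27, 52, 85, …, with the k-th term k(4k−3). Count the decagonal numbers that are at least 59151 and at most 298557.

152

The n-th decagonal number is n(4n−3).
Smallest index with value ≥ 59151: n = 122 (giving 59170).
Largest index with value ≤ 298557: n = 273 (giving 297297).
Indices 122 through 273: 152 terms.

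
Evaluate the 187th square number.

The 187th square number is n² with n = 187.
187² = 34969.

34969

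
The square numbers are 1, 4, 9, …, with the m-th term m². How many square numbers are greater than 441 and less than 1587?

18

The n-th square number is n².
Smallest index with value > 441: n = 22 (giving 484).
Largest index with value < 1587: n = 39 (giving 1521).
Indices 22 through 39: 18 terms.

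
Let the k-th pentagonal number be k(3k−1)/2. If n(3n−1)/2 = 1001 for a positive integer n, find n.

Set n(3n−1)/2 = 1001, giving 3n² − n − 2002 = 0.
So n = (1 + 155) / 6 = 156/6 = 26.

26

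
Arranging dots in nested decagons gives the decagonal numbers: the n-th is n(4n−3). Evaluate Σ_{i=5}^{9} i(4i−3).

Σ i(4i−3) = 4Σi² − 3Σi over i = 5..9.
Σi = 45 − 10 = 35 and Σi² = 285 − 30 = 255.
4·255 − 3·35 = 915.

915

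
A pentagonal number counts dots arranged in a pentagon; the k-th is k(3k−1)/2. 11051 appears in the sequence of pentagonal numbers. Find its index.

86

Set n(3n−1)/2 = 11051, giving 3n² − n − 22102 = 0.
The discriminant is 1 + 24·11051 = 265225, and √265225 = 515.
So n = (1 + 515) / 6 = 516/6 = 86.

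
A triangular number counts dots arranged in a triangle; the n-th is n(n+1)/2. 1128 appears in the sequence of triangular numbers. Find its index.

47

Set n(n+1)/2 = 1128, giving n² + n − 2256 = 0.
The discriminant is 1 + 8·1128 = 9025, and √9025 = 95.
So n = (-1 + 95) / 2 = 94/2 = 47.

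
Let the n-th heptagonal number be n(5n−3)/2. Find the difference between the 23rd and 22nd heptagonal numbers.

111

Consecutive heptagonal numbers differ by 5n − 4: here 5·23 − 4 = 111.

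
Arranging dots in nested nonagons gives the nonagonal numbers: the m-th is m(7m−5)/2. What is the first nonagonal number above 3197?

3286

Solve n(7n−5)/2 > 3197 for integer n.
The largest n with value ≤ 3197 is 30 (since 3075 ≤ 3197 < 3286), so the first above is n = 31, value 3286.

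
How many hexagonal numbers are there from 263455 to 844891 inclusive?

The n-th hexagonal number is n(2n−1).
Smallest index with value ≥ 263455: n = 364 (giving 264628).
Largest index with value ≤ 844891: n = 650 (giving 844350).
Indices 364 through 650: 287 terms.

287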